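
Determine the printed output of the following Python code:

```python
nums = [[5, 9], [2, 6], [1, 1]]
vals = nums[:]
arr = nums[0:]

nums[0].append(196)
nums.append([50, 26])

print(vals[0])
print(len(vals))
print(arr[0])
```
[5, 9, 196]
3
[5, 9, 196]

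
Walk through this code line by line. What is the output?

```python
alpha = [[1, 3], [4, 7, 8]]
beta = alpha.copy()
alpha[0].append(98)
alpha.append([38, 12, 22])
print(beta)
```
[[1, 3, 98], [4, 7, 8]]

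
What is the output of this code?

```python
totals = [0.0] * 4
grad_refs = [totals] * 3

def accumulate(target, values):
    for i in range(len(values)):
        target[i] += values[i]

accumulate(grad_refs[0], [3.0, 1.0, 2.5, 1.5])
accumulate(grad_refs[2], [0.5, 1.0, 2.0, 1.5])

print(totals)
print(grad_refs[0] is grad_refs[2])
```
[3.5, 2.0, 4.5, 3.0]
True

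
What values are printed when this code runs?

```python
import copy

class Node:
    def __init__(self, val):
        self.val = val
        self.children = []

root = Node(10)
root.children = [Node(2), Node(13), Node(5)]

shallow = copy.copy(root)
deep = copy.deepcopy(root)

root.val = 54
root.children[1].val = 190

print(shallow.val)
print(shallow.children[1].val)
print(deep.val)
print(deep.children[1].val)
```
10
190
10
13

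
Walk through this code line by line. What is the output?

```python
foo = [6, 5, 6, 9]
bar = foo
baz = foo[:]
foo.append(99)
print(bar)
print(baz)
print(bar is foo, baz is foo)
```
[6, 5, 6, 9, 99]
[6, 5, 6, 9]
True False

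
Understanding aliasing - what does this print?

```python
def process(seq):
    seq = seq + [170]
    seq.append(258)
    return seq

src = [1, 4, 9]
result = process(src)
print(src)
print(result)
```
[1, 4, 9]
[1, 4, 9, 170, 258]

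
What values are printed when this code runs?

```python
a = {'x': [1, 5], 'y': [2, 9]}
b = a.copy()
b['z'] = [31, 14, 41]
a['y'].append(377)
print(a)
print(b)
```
{'x': [1, 5], 'y': [2, 9, 377]}
{'x': [1, 5], 'y': [2, 9, 377], 'z': [31, 14, 41]}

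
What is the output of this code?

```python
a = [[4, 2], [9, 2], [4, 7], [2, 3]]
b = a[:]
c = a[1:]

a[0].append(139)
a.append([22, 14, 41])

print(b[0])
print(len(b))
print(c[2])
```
[4, 2, 139]
4
[2, 3]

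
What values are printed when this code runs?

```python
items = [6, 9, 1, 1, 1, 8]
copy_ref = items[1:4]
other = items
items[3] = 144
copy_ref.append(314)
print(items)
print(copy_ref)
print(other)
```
[6, 9, 1, 144, 1, 8]
[9, 1, 1, 314]
[6, 9, 1, 144, 1, 8]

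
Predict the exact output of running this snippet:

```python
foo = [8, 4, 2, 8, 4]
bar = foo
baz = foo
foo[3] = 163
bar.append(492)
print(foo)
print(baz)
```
[8, 4, 2, 163, 4, 492]
[8, 4, 2, 163, 4, 492]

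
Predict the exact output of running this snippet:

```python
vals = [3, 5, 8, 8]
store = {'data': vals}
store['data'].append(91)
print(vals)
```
[3, 5, 8, 8, 91]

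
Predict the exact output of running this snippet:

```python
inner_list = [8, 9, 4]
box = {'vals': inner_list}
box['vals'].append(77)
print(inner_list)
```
[8, 9, 4, 77]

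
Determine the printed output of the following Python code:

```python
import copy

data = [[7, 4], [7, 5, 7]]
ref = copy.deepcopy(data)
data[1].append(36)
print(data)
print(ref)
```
[[7, 4], [7, 5, 7, 36]]
[[7, 4], [7, 5, 7]]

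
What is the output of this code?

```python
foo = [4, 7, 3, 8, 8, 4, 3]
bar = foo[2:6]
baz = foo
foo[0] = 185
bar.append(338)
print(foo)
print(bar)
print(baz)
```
[185, 7, 3, 8, 8, 4, 3]
[3, 8, 8, 4, 338]
[185, 7, 3, 8, 8, 4, 3]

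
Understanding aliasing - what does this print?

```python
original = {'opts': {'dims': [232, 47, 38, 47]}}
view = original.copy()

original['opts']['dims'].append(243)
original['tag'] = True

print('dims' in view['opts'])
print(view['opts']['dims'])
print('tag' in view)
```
True
[232, 47, 38, 47, 243]
False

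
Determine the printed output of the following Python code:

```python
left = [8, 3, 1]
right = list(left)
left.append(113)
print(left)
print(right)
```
[8, 3, 1, 113]
[8, 3, 1]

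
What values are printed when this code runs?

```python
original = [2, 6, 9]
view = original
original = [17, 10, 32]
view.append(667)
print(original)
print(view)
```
[17, 10, 32]
[2, 6, 9, 667]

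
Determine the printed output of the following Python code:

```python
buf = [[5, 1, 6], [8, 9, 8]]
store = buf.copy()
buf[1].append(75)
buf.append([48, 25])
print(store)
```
[[5, 1, 6], [8, 9, 8, 75]]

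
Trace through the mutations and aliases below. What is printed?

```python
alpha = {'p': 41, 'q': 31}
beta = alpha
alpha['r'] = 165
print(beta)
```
{'p': 41, 'q': 31, 'r': 165}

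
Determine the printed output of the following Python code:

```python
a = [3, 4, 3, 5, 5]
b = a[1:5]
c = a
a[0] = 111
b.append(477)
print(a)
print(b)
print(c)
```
[111, 4, 3, 5, 5]
[4, 3, 5, 5, 477]
[111, 4, 3, 5, 5]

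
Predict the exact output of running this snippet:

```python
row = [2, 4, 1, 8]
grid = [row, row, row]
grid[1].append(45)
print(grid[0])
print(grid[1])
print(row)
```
[2, 4, 1, 8, 45]
[2, 4, 1, 8, 45]
[2, 4, 1, 8, 45]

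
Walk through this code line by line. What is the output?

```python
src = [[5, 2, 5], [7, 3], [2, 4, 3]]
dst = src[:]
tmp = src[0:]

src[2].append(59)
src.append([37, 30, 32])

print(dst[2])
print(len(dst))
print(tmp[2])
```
[2, 4, 3, 59]
3
[2, 4, 3, 59]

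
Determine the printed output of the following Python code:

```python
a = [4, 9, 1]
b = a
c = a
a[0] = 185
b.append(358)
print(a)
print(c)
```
[185, 9, 1, 358]
[185, 9, 1, 358]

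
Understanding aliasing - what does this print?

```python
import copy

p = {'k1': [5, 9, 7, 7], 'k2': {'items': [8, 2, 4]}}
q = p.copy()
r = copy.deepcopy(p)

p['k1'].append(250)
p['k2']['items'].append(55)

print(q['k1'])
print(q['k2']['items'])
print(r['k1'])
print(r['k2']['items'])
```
[5, 9, 7, 7, 250]
[8, 2, 4, 55]
[5, 9, 7, 7]
[8, 2, 4]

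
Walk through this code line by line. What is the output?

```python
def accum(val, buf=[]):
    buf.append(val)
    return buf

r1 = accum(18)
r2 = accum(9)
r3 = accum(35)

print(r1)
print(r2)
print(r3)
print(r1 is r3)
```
[18, 9, 35]
[18, 9, 35]
[18, 9, 35]
True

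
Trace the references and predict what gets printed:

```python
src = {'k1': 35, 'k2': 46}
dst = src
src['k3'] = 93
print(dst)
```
{'k1': 35, 'k2': 46, 'k3': 93}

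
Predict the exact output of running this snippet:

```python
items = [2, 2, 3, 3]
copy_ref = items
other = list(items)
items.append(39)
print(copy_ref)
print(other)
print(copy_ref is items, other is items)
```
[2, 2, 3, 3, 39]
[2, 2, 3, 3]
True False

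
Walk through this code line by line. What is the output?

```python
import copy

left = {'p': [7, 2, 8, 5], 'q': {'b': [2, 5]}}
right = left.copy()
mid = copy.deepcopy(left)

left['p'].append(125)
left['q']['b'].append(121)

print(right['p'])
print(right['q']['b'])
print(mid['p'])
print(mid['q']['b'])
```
[7, 2, 8, 5, 125]
[2, 5, 121]
[7, 2, 8, 5]
[2, 5]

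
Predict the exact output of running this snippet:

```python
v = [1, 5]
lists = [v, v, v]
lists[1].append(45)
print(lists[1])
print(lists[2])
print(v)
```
[1, 5, 45]
[1, 5, 45]
[1, 5, 45]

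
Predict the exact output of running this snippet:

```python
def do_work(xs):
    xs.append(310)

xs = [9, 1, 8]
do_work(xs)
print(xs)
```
[9, 1, 8, 310]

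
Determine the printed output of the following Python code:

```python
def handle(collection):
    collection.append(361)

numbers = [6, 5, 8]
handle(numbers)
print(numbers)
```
[6, 5, 8, 361]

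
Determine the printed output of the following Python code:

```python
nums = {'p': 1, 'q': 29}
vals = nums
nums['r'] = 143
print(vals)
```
{'p': 1, 'q': 29, 'r': 143}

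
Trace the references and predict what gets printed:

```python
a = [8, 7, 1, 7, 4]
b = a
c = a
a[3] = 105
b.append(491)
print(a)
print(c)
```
[8, 7, 1, 105, 4, 491]
[8, 7, 1, 105, 4, 491]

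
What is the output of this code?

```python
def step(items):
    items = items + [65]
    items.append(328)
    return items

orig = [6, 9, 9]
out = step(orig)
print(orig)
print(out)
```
[6, 9, 9]
[6, 9, 9, 65, 328]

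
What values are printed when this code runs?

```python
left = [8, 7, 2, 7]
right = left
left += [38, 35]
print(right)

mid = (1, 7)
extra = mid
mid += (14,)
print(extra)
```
[8, 7, 2, 7, 38, 35]
(1, 7)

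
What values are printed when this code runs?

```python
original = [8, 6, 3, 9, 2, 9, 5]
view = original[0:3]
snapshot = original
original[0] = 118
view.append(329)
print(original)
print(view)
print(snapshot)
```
[118, 6, 3, 9, 2, 9, 5]
[8, 6, 3, 329]
[118, 6, 3, 9, 2, 9, 5]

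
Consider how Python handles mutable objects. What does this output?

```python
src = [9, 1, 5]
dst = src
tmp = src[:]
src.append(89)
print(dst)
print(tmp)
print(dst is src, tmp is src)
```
[9, 1, 5, 89]
[9, 1, 5]
True False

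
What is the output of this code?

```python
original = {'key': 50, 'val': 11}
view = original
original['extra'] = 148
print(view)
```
{'key': 50, 'val': 11, 'extra': 148}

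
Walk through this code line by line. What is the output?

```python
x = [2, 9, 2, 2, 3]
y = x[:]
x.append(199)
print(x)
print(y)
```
[2, 9, 2, 2, 3, 199]
[2, 9, 2, 2, 3]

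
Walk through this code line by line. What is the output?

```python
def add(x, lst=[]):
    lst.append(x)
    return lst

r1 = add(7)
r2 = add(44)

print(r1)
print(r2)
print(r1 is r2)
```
[7, 44]
[7, 44]
True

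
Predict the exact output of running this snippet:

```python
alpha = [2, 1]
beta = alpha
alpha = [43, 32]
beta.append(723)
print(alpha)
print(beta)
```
[43, 32]
[2, 1, 723]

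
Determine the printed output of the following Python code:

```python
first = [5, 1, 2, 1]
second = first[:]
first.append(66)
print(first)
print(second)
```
[5, 1, 2, 1, 66]
[5, 1, 2, 1]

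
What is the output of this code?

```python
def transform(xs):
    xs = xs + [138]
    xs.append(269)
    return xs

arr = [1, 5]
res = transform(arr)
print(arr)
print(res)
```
[1, 5]
[1, 5, 138, 269]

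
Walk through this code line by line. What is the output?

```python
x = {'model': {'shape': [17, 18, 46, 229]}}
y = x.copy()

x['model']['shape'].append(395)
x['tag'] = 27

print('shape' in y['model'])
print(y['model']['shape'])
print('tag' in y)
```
True
[17, 18, 46, 229, 395]
False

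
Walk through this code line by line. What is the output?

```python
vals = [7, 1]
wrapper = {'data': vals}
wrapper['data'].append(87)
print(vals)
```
[7, 1, 87]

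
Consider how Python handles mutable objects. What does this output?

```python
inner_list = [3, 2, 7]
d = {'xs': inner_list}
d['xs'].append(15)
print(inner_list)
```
[3, 2, 7, 15]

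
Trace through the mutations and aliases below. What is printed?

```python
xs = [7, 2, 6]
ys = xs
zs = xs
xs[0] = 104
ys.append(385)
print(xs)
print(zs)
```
[104, 2, 6, 385]
[104, 2, 6, 385]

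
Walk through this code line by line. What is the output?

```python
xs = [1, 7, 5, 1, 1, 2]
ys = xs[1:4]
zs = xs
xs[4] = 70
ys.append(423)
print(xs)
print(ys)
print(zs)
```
[1, 7, 5, 1, 70, 2]
[7, 5, 1, 423]
[1, 7, 5, 1, 70, 2]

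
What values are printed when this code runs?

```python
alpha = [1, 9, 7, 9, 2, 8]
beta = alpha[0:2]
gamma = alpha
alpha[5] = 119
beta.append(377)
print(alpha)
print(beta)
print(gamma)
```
[1, 9, 7, 9, 2, 119]
[1, 9, 377]
[1, 9, 7, 9, 2, 119]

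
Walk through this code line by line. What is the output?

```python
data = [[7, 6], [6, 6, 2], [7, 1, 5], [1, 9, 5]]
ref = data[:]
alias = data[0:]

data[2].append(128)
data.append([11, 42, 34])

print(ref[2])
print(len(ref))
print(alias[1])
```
[7, 1, 5, 128]
4
[6, 6, 2]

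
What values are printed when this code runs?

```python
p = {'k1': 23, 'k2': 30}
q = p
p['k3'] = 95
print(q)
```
{'k1': 23, 'k2': 30, 'k3': 95}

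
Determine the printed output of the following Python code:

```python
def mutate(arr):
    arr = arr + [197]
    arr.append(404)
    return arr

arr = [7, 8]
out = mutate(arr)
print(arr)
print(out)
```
[7, 8]
[7, 8, 197, 404]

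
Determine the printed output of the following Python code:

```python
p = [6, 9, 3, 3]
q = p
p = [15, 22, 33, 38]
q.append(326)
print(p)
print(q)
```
[15, 22, 33, 38]
[6, 9, 3, 3, 326]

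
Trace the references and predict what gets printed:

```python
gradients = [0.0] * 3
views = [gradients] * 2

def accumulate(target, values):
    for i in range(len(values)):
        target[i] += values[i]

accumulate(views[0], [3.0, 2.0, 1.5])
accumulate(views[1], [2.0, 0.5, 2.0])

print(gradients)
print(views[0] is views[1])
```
[5.0, 2.5, 3.5]
True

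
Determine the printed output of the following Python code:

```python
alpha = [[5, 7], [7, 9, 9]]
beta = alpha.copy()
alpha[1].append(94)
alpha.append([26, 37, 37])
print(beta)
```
[[5, 7], [7, 9, 9, 94]]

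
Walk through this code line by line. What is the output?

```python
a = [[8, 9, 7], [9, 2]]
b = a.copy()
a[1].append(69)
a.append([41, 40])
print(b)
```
[[8, 9, 7], [9, 2, 69]]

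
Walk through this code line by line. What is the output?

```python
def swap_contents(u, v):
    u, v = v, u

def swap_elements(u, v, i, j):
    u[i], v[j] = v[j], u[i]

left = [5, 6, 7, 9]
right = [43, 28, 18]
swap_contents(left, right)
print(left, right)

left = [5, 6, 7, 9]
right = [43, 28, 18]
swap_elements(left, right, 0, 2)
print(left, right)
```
[5, 6, 7, 9] [43, 28, 18]
[18, 6, 7, 9] [43, 28, 5]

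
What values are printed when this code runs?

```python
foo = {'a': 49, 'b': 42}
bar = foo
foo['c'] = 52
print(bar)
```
{'a': 49, 'b': 42, 'c': 52}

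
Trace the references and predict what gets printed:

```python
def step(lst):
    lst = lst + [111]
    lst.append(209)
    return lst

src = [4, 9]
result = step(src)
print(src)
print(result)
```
[4, 9]
[4, 9, 111, 209]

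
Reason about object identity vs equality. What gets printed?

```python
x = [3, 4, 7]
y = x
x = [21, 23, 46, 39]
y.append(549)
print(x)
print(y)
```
[21, 23, 46, 39]
[3, 4, 7, 549]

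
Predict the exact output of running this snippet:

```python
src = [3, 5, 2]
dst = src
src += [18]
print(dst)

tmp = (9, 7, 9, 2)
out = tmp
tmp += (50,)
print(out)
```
[3, 5, 2, 18]
(9, 7, 9, 2)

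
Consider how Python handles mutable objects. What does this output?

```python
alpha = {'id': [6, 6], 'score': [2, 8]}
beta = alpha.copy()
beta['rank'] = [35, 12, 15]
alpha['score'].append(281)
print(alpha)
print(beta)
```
{'id': [6, 6], 'score': [2, 8, 281]}
{'id': [6, 6], 'score': [2, 8, 281], 'rank': [35, 12, 15]}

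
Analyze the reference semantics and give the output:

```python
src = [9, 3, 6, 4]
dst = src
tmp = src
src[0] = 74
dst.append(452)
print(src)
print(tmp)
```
[74, 3, 6, 4, 452]
[74, 3, 6, 4, 452]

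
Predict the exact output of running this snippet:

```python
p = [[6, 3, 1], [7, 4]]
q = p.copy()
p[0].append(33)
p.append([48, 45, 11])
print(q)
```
[[6, 3, 1, 33], [7, 4]]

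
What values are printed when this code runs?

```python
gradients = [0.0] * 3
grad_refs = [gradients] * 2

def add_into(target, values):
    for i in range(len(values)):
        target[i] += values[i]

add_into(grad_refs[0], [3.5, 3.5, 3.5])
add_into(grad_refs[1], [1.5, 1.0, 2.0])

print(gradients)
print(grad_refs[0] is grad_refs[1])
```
[5.0, 4.5, 5.5]
True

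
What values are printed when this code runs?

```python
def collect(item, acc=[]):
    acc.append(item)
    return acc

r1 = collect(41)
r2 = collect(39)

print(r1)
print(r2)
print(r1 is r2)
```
[41, 39]
[41, 39]
True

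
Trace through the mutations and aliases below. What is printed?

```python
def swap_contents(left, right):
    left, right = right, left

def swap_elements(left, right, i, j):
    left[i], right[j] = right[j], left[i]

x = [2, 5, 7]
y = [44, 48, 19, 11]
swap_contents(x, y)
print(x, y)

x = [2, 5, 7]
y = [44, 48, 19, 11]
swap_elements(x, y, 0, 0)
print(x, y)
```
[2, 5, 7] [44, 48, 19, 11]
[44, 5, 7] [2, 48, 19, 11]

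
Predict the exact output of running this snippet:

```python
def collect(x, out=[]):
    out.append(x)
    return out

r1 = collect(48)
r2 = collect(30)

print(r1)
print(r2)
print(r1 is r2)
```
[48, 30]
[48, 30]
True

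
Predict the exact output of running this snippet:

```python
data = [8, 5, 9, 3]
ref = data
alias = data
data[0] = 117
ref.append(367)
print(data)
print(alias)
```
[117, 5, 9, 3, 367]
[117, 5, 9, 3, 367]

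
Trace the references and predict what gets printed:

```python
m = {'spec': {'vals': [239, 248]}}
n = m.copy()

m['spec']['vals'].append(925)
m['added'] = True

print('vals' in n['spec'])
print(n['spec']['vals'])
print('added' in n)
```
True
[239, 248, 925]
False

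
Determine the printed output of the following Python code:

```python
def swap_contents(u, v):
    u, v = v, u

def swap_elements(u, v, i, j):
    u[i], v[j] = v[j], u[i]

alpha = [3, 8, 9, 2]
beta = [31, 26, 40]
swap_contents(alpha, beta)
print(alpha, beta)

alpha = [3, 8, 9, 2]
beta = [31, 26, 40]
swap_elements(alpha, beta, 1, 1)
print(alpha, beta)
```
[3, 8, 9, 2] [31, 26, 40]
[3, 26, 9, 2] [31, 8, 40]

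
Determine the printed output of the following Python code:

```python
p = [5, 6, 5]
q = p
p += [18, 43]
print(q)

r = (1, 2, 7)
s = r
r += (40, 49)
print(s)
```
[5, 6, 5, 18, 43]
(1, 2, 7)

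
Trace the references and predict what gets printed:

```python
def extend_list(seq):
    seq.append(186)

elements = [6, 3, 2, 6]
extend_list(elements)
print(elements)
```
[6, 3, 2, 6, 186]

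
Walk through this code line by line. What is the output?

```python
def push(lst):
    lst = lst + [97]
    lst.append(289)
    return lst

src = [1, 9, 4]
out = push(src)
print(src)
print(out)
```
[1, 9, 4]
[1, 9, 4, 97, 289]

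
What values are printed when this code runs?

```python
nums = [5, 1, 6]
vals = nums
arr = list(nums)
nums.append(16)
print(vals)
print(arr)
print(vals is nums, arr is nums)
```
[5, 1, 6, 16]
[5, 1, 6]
True False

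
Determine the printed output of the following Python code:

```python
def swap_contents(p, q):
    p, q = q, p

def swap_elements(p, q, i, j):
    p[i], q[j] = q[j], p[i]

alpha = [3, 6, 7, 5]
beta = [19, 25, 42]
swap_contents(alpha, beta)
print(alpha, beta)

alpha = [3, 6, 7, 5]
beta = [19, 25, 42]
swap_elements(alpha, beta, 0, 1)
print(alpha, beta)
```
[3, 6, 7, 5] [19, 25, 42]
[25, 6, 7, 5] [19, 3, 42]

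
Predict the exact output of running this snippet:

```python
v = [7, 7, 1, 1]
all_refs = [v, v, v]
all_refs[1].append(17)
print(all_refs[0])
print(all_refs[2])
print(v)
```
[7, 7, 1, 1, 17]
[7, 7, 1, 1, 17]
[7, 7, 1, 1, 17]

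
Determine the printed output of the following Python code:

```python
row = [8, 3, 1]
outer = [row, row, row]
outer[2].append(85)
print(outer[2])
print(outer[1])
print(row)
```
[8, 3, 1, 85]
[8, 3, 1, 85]
[8, 3, 1, 85]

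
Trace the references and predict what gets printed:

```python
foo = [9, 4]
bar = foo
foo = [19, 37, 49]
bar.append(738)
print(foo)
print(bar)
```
[19, 37, 49]
[9, 4, 738]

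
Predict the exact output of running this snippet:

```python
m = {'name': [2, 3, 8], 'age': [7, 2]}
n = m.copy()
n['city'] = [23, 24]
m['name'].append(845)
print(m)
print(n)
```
{'name': [2, 3, 8, 845], 'age': [7, 2]}
{'name': [2, 3, 8, 845], 'age': [7, 2], 'city': [23, 24]}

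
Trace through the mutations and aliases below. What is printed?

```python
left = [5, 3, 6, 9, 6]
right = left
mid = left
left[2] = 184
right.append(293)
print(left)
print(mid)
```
[5, 3, 184, 9, 6, 293]
[5, 3, 184, 9, 6, 293]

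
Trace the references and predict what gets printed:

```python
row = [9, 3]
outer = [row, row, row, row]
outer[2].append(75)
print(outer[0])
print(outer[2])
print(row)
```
[9, 3, 75]
[9, 3, 75]
[9, 3, 75]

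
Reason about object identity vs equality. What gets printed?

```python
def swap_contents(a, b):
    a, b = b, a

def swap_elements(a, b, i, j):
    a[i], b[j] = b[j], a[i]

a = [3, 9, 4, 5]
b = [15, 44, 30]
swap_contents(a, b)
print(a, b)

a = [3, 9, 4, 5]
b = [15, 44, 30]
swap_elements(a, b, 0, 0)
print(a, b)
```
[3, 9, 4, 5] [15, 44, 30]
[15, 9, 4, 5] [3, 44, 30]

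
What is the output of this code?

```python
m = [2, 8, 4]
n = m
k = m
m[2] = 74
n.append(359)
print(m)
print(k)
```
[2, 8, 74, 359]
[2, 8, 74, 359]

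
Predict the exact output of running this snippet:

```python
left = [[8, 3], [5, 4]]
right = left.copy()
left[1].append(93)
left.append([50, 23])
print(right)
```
[[8, 3], [5, 4, 93]]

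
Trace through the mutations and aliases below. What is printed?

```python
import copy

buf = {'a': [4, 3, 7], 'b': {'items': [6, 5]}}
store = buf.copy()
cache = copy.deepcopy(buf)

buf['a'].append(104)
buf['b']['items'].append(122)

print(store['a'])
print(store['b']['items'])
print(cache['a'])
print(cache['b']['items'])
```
[4, 3, 7, 104]
[6, 5, 122]
[4, 3, 7]
[6, 5]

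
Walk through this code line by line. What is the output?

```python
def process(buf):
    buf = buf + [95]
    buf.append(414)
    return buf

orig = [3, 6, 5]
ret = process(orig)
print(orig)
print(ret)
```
[3, 6, 5]
[3, 6, 5, 95, 414]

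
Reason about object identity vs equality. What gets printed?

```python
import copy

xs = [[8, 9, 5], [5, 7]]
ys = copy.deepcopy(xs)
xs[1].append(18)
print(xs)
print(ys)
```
[[8, 9, 5], [5, 7, 18]]
[[8, 9, 5], [5, 7]]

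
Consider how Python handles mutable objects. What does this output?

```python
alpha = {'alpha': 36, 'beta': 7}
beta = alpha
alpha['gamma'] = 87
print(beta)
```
{'alpha': 36, 'beta': 7, 'gamma': 87}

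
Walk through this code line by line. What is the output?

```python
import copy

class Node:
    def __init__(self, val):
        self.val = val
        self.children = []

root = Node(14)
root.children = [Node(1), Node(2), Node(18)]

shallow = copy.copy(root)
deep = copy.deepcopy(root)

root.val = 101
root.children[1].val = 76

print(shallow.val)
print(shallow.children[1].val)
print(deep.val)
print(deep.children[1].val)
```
14
76
14
2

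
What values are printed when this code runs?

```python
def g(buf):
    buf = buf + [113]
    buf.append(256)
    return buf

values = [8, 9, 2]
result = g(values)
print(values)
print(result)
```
[8, 9, 2]
[8, 9, 2, 113, 256]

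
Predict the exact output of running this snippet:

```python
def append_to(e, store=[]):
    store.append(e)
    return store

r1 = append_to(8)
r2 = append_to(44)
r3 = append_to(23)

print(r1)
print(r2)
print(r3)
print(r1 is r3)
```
[8, 44, 23]
[8, 44, 23]
[8, 44, 23]
True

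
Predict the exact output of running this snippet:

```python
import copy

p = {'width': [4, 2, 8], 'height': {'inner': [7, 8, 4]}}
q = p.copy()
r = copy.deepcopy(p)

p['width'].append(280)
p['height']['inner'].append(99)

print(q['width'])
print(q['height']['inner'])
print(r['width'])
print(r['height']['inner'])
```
[4, 2, 8, 280]
[7, 8, 4, 99]
[4, 2, 8]
[7, 8, 4]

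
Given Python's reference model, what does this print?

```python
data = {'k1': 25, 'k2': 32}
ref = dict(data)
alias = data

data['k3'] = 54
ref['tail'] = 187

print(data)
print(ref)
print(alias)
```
{'k1': 25, 'k2': 32, 'k3': 54}
{'k1': 25, 'k2': 32, 'tail': 187}
{'k1': 25, 'k2': 32, 'k3': 54}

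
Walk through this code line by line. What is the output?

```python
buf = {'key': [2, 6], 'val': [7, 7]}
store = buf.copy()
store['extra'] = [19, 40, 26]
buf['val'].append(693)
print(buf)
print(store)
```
{'key': [2, 6], 'val': [7, 7, 693]}
{'key': [2, 6], 'val': [7, 7, 693], 'extra': [19, 40, 26]}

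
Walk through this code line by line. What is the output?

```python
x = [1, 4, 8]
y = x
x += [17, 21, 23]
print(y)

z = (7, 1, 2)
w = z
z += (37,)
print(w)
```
[1, 4, 8, 17, 21, 23]
(7, 1, 2)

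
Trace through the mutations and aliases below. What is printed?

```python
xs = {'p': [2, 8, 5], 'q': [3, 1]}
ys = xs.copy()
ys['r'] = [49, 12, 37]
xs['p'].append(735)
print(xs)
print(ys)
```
{'p': [2, 8, 5, 735], 'q': [3, 1]}
{'p': [2, 8, 5, 735], 'q': [3, 1], 'r': [49, 12, 37]}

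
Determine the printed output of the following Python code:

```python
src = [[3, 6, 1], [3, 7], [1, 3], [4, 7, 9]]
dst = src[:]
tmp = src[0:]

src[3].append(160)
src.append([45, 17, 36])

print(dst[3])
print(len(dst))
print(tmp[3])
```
[4, 7, 9, 160]
4
[4, 7, 9, 160]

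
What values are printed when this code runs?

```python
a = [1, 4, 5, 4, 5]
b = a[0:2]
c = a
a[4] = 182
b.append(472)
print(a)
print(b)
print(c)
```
[1, 4, 5, 4, 182]
[1, 4, 472]
[1, 4, 5, 4, 182]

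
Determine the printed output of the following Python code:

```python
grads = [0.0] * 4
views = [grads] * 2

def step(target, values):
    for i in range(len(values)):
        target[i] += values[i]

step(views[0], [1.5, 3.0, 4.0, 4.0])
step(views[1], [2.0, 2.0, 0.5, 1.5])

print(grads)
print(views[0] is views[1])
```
[3.5, 5.0, 4.5, 5.5]
True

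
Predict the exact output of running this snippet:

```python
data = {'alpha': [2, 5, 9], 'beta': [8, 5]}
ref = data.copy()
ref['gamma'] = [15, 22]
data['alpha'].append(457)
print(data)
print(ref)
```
{'alpha': [2, 5, 9, 457], 'beta': [8, 5]}
{'alpha': [2, 5, 9, 457], 'beta': [8, 5], 'gamma': [15, 22]}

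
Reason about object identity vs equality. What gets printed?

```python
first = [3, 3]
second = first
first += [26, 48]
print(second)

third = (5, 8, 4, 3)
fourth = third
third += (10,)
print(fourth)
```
[3, 3, 26, 48]
(5, 8, 4, 3)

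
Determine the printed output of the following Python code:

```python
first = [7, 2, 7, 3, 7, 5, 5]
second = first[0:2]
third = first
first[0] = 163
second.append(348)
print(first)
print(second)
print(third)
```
[163, 2, 7, 3, 7, 5, 5]
[7, 2, 348]
[163, 2, 7, 3, 7, 5, 5]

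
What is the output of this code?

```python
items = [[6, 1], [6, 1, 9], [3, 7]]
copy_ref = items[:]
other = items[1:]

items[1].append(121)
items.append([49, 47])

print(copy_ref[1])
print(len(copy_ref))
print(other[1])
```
[6, 1, 9, 121]
3
[3, 7]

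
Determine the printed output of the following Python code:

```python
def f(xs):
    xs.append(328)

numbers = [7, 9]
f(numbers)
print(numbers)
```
[7, 9, 328]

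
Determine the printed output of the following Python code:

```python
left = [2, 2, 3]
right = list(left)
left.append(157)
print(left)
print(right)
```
[2, 2, 3, 157]
[2, 2, 3]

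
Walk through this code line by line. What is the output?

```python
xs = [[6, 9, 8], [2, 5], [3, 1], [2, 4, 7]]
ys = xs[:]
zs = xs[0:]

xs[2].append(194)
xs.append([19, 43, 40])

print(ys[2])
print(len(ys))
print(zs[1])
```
[3, 1, 194]
4
[2, 5]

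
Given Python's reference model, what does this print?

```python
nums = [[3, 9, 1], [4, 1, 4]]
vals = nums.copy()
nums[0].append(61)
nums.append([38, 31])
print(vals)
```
[[3, 9, 1, 61], [4, 1, 4]]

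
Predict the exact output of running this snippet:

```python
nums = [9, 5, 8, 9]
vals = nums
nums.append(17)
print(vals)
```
[9, 5, 8, 9, 17]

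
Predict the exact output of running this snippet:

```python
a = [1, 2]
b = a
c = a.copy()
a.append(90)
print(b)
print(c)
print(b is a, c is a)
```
[1, 2, 90]
[1, 2]
True False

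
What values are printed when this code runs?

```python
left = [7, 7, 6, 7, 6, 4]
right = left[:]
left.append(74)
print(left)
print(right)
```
[7, 7, 6, 7, 6, 4, 74]
[7, 7, 6, 7, 6, 4]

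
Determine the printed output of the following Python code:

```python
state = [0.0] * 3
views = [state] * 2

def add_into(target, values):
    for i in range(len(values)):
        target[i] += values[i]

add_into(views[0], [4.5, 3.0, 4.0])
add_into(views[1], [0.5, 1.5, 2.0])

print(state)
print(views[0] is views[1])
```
[5.0, 4.5, 6.0]
True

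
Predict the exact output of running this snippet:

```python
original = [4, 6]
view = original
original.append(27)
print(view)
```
[4, 6, 27]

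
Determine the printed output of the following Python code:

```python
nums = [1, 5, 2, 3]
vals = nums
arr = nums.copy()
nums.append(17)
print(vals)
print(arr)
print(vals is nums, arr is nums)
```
[1, 5, 2, 3, 17]
[1, 5, 2, 3]
True False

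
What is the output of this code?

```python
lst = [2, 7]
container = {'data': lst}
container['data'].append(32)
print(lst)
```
[2, 7, 32]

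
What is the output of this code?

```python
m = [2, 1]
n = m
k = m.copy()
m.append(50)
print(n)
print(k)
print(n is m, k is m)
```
[2, 1, 50]
[2, 1]
True False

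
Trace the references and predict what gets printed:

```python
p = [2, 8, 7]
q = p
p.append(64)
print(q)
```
[2, 8, 7, 64]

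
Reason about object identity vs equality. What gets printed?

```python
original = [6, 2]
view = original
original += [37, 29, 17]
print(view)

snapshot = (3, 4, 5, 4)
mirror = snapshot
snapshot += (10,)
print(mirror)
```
[6, 2, 37, 29, 17]
(3, 4, 5, 4)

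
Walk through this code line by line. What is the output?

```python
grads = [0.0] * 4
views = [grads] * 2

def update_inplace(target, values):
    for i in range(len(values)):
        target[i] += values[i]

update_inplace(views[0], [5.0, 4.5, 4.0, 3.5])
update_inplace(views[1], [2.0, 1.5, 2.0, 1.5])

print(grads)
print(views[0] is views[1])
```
[7.0, 6.0, 6.0, 5.0]
True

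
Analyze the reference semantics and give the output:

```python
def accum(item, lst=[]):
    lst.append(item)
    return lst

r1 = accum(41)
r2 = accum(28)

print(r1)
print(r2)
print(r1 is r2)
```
[41, 28]
[41, 28]
True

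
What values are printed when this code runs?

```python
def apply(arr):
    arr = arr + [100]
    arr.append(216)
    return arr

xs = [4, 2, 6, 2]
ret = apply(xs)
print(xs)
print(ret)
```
[4, 2, 6, 2]
[4, 2, 6, 2, 100, 216]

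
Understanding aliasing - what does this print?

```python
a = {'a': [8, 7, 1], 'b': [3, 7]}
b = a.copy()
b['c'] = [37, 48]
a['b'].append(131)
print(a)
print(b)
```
{'a': [8, 7, 1], 'b': [3, 7, 131]}
{'a': [8, 7, 1], 'b': [3, 7, 131], 'c': [37, 48]}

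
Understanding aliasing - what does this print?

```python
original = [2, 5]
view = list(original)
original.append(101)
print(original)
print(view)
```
[2, 5, 101]
[2, 5]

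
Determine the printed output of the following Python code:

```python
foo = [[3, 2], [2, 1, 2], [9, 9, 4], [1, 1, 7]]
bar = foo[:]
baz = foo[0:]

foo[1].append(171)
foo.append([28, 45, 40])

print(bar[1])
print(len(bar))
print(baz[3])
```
[2, 1, 2, 171]
4
[1, 1, 7]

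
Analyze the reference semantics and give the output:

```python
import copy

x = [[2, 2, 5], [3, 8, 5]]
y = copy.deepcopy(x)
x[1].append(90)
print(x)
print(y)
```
[[2, 2, 5], [3, 8, 5, 90]]
[[2, 2, 5], [3, 8, 5]]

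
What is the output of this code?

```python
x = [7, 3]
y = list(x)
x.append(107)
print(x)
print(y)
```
[7, 3, 107]
[7, 3]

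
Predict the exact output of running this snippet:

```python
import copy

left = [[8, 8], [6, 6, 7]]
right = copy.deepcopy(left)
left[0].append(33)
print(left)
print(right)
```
[[8, 8, 33], [6, 6, 7]]
[[8, 8], [6, 6, 7]]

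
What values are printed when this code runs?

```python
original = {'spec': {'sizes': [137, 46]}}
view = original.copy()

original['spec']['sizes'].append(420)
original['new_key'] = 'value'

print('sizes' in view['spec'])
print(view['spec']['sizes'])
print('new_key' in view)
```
True
[137, 46, 420]
False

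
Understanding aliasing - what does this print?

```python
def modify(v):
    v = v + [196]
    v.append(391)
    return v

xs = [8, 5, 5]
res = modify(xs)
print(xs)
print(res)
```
[8, 5, 5]
[8, 5, 5, 196, 391]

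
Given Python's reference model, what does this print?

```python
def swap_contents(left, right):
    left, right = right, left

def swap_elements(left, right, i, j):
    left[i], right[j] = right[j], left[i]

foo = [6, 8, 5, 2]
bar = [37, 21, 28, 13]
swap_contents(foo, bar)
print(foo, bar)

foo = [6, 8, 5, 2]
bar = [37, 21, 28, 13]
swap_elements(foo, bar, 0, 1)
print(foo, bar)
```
[6, 8, 5, 2] [37, 21, 28, 13]
[21, 8, 5, 2] [37, 6, 28, 13]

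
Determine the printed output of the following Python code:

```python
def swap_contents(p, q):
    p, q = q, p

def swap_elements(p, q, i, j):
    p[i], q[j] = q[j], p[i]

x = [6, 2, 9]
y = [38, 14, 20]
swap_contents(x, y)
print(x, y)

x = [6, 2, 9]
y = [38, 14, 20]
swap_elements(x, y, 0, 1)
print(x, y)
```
[6, 2, 9] [38, 14, 20]
[14, 2, 9] [38, 6, 20]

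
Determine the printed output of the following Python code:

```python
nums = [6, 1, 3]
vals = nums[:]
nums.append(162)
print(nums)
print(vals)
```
[6, 1, 3, 162]
[6, 1, 3]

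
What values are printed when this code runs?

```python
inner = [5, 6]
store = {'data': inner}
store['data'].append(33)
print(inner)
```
[5, 6, 33]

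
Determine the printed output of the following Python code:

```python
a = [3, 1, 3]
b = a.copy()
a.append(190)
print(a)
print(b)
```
[3, 1, 3, 190]
[3, 1, 3]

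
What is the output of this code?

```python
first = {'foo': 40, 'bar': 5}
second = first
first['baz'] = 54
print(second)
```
{'foo': 40, 'bar': 5, 'baz': 54}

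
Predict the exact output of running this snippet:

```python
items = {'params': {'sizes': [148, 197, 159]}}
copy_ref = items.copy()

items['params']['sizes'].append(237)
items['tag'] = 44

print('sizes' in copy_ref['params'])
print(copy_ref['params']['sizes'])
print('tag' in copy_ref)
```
True
[148, 197, 159, 237]
False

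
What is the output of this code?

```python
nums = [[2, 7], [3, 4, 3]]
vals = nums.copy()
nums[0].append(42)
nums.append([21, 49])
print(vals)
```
[[2, 7, 42], [3, 4, 3]]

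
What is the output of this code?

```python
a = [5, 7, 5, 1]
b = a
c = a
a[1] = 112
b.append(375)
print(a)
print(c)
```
[5, 112, 5, 1, 375]
[5, 112, 5, 1, 375]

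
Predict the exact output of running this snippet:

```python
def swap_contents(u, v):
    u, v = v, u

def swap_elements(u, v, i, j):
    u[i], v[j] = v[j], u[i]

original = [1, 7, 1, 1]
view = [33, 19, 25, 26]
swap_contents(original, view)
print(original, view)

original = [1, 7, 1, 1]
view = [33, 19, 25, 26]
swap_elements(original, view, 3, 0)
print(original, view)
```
[1, 7, 1, 1] [33, 19, 25, 26]
[1, 7, 1, 33] [1, 19, 25, 26]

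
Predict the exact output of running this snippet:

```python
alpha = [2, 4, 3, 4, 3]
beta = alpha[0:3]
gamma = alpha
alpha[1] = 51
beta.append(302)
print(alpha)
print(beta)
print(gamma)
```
[2, 51, 3, 4, 3]
[2, 4, 3, 302]
[2, 51, 3, 4, 3]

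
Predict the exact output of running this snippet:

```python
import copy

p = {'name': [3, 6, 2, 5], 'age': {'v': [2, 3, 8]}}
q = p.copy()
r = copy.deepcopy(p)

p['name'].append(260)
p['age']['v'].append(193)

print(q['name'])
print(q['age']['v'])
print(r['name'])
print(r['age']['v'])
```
[3, 6, 2, 5, 260]
[2, 3, 8, 193]
[3, 6, 2, 5]
[2, 3, 8]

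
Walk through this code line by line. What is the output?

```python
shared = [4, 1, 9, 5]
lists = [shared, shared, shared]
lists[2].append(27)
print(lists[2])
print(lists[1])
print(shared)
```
[4, 1, 9, 5, 27]
[4, 1, 9, 5, 27]
[4, 1, 9, 5, 27]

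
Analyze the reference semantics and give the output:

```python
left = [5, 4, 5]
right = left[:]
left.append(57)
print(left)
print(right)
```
[5, 4, 5, 57]
[5, 4, 5]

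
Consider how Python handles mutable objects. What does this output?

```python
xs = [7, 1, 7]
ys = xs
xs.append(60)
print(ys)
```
[7, 1, 7, 60]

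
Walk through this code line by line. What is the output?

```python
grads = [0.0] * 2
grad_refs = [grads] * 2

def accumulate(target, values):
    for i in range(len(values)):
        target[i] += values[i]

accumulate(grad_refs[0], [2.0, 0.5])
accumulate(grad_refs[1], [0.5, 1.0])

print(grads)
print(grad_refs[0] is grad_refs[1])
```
[2.5, 1.5]
True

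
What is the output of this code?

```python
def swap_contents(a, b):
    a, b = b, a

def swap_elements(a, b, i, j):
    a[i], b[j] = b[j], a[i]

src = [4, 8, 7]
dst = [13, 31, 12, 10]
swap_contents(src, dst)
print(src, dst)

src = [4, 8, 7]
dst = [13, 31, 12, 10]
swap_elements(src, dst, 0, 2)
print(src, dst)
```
[4, 8, 7] [13, 31, 12, 10]
[12, 8, 7] [13, 31, 4, 10]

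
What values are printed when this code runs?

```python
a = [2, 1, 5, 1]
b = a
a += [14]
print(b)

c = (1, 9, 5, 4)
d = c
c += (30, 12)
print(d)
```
[2, 1, 5, 1, 14]
(1, 9, 5, 4)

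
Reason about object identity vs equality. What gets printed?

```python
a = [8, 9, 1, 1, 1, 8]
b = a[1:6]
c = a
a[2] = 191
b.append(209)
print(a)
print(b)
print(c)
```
[8, 9, 191, 1, 1, 8]
[9, 1, 1, 1, 8, 209]
[8, 9, 191, 1, 1, 8]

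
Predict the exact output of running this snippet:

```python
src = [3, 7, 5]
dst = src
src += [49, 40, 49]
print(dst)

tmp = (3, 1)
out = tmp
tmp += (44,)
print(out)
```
[3, 7, 5, 49, 40, 49]
(3, 1)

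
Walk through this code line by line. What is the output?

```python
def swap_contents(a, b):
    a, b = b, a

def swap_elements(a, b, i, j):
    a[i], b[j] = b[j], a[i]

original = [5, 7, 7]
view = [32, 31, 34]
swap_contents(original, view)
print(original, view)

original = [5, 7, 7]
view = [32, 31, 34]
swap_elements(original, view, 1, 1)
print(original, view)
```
[5, 7, 7] [32, 31, 34]
[5, 31, 7] [32, 7, 34]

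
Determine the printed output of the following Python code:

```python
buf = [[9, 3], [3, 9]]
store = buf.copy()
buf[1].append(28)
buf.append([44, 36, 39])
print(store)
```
[[9, 3], [3, 9, 28]]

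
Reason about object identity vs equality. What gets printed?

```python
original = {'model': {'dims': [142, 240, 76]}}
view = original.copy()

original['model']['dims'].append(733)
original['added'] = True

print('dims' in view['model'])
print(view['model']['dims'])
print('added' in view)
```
True
[142, 240, 76, 733]
False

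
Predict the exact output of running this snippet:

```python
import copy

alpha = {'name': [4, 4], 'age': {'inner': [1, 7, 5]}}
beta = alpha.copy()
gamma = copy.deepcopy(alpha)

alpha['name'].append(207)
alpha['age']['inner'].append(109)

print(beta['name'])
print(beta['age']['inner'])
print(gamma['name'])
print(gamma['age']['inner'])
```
[4, 4, 207]
[1, 7, 5, 109]
[4, 4]
[1, 7, 5]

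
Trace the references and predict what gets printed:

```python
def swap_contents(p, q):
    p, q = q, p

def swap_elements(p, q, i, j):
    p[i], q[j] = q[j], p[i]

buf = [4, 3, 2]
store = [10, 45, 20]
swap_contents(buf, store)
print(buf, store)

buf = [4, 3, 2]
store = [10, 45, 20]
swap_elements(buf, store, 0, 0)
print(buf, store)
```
[4, 3, 2] [10, 45, 20]
[10, 3, 2] [4, 45, 20]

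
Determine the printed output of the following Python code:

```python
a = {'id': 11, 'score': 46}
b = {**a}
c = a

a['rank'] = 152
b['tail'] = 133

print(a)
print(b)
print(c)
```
{'id': 11, 'score': 46, 'rank': 152}
{'id': 11, 'score': 46, 'tail': 133}
{'id': 11, 'score': 46, 'rank': 152}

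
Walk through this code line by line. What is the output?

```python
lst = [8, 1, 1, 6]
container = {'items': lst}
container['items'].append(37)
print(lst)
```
[8, 1, 1, 6, 37]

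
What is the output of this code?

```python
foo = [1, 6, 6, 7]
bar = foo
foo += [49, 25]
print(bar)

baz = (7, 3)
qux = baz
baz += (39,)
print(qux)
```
[1, 6, 6, 7, 49, 25]
(7, 3)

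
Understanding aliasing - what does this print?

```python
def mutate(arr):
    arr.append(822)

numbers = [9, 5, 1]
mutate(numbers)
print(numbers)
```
[9, 5, 1, 822]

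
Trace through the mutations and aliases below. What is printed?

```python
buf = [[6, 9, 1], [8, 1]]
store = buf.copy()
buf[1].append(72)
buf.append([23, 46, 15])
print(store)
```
[[6, 9, 1], [8, 1, 72]]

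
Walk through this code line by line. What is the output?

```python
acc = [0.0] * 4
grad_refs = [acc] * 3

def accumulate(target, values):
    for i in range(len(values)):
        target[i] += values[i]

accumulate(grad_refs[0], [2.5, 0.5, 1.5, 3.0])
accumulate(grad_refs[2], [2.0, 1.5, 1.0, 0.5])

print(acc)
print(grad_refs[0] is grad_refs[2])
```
[4.5, 2.0, 2.5, 3.5]
True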